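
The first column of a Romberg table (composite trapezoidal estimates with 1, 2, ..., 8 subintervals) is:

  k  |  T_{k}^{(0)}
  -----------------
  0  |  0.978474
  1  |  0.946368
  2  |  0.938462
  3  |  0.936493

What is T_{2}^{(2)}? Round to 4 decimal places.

T_{1}^{(1)} = 0.946368 + (0.946368 − 0.978474)/3 = 0.935666
T_{2}^{(1)} = (4·0.938462 − 0.946368) / 3 = 0.935827
T_{2}^{(2)} = 0.935827 + (0.935827 − 0.935666)/15 = 0.935838

0.9358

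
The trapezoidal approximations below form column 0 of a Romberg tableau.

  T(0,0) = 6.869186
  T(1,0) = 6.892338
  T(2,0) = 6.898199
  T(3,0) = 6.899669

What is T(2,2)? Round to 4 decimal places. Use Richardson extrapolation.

6.9002

Richardson extrapolation on the trapezoidal column (denominator 4−1=3):
T(1,1) = 6.892338 + (6.892338 − 6.869186)/3 = 6.900055
T(2,1) = (4·6.898199 − 6.892338) / 3 = 6.900153
T(2,2) = (16·6.900153 − 6.900055) / 15 = 6.900160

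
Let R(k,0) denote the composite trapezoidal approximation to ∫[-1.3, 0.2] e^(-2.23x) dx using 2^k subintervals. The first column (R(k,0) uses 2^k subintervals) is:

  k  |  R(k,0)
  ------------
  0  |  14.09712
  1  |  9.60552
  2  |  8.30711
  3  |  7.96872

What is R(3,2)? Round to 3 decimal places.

R(2,1) = (4·8.30711 − 9.60552) / 3 = 7.87431
R(3,1) = 7.96872 + (7.96872 − 8.30711)/3 = 7.85592
R(3,2) = (16·7.85592 − 7.87431) / 15 = 7.85469

7.855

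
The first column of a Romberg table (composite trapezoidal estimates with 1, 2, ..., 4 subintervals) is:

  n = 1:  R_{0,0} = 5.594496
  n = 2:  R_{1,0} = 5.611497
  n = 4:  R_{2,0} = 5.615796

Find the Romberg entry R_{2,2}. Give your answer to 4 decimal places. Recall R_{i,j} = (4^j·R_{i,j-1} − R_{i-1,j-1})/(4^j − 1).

Richardson extrapolation on the trapezoidal column (denominator 4−1=3):
R_{1,1} = (4·5.611497 − 5.594496) / 3 = 5.617164
R_{2,1} = (4·5.615796 − 5.611497) / 3 = 5.617229
R_{2,2} = (16·5.617229 − 5.617164) / 15 = 5.617233
(Column j=1 coincides with Simpson's rule on the same nodes.)

5.6172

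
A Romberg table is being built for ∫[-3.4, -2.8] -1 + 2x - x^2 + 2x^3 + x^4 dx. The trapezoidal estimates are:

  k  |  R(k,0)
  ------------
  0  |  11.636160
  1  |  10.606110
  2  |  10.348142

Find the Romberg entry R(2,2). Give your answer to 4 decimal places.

10.2621

Richardson extrapolation on the trapezoidal column (denominator 4−1=3):
R(1,1) = 10.606110 + (10.606110 − 11.636160)/3 = 10.262760
R(2,1) = 10.348142 + (10.348142 − 10.606110)/3 = 10.262153
R(2,2) = (16·10.262153 − 10.262760) / 15 = 10.262113
(Column j=1 coincides with Simpson's rule on the same nodes.)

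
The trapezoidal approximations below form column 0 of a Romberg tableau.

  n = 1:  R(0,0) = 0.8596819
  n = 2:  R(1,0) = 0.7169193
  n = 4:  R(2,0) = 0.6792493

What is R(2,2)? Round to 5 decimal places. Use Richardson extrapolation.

R(1,1) = 0.7169193 + (0.7169193 − 0.8596819)/3 = 0.6693318
R(2,1) = (4·0.6792493 − 0.7169193) / 3 = 0.6666926
R(2,2) = (16·0.6666926 − 0.6693318) / 15 = 0.6665167
(Column j=1 coincides with Simpson's rule on the same nodes.)

0.66652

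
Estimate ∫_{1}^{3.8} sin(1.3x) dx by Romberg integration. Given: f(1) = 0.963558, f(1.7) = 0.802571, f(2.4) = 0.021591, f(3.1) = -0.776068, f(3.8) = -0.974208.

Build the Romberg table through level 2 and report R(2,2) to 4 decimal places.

R(0,0) (trapezoid, 1 panel, h=2.8000): -0.014910
R(1,0) (trapezoid, 2 panels, h=1.4000): 0.022772
R(2,0) (trapezoid, 4 panels, h=0.7000): 0.029938
R(1,1) = 0.022772 + (0.022772 − (-0.014910))/3 = 0.035333
R(2,1) = 0.029938 + (0.029938 − 0.022772)/3 = 0.032327
R(2,2) = 0.032327 + (0.032327 − 0.035333)/15 = 0.032127

0.0321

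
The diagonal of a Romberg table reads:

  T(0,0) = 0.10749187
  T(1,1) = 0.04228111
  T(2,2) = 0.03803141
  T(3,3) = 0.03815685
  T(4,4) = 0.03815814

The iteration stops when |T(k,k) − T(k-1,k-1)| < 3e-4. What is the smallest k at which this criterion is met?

k = 3

|T(1,1) − T(0,0)| = 0.06521076 ≥ 3e-4
|T(2,2) − T(1,1)| = 0.00424970 ≥ 3e-4
|T(3,3) − T(2,2)| = 0.00012544 < 3e-4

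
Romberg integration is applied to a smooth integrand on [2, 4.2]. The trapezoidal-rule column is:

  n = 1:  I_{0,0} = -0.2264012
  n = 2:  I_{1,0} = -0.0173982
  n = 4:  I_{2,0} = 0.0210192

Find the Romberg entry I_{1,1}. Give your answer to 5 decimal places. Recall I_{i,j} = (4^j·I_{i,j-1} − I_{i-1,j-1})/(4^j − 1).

0.05227

Richardson extrapolation on the trapezoidal column (denominator 4−1=3):
I_{1,1} = -0.0173982 + (-0.0173982 − (-0.2264012))/3 = 0.0522695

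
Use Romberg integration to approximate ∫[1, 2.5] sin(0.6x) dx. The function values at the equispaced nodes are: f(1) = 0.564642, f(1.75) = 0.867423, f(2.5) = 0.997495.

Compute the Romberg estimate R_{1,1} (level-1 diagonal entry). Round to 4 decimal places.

1.2580

R_{0,0} (trapezoid, 1 panel, h=1.5000): 1.171603
R_{1,0} (trapezoid, 2 panels, h=0.7500): 1.236369
R_{1,1} = 1.236369 + (1.236369 − 1.171603)/3 = 1.257958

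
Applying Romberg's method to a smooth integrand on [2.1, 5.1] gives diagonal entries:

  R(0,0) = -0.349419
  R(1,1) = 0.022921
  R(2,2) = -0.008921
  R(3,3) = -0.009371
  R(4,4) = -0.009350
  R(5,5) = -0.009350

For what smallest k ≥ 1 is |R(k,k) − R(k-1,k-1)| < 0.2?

|R(1,1) − R(0,0)| = 0.372340 ≥ 0.2
|R(2,2) − R(1,1)| = 0.031842 < 0.2

k = 2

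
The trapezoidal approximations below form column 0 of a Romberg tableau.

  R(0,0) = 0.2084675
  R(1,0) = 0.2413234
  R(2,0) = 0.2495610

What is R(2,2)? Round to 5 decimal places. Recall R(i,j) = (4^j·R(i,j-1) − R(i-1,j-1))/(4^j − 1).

0.25231

R(1,1) = 0.2413234 + (0.2413234 − 0.2084675)/3 = 0.2522754
R(2,1) = 0.2495610 + (0.2495610 − 0.2413234)/3 = 0.2523069
R(2,2) = 0.2523069 + (0.2523069 − 0.2522754)/15 = 0.2523090
(Column j=1 coincides with Simpson's rule on the same nodes.)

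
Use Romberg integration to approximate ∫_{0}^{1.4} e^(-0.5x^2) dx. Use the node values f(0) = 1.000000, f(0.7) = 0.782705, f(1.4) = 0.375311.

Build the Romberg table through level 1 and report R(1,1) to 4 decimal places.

1.0514

R(0,0) (trapezoid, 1 panel, h=1.4000): 0.962718
R(1,0) (trapezoid, 2 panels, h=0.7000): 1.029252
R(1,1) = 1.029252 + (1.029252 − 0.962718)/3 = 1.051430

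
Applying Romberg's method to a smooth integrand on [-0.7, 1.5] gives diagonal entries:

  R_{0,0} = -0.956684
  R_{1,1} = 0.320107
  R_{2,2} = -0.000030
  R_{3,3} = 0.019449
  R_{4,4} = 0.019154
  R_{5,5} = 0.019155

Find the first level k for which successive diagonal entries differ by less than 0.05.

k = 3

|R_{1,1} − R_{0,0}| = 1.276791 ≥ 0.05
|R_{2,2} − R_{1,1}| = 0.320137 ≥ 0.05
|R_{3,3} − R_{2,2}| = 0.019479 < 0.05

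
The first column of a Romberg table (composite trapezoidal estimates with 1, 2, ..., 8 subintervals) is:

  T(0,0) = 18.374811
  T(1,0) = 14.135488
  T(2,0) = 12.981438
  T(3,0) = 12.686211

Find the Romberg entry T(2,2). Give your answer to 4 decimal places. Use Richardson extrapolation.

Richardson extrapolation on the trapezoidal column (denominator 4−1=3):
T(1,1) = 14.135488 + (14.135488 − 18.374811)/3 = 12.722380
T(2,1) = (4·12.981438 − 14.135488) / 3 = 12.596755
T(2,2) = (16·12.596755 − 12.722380) / 15 = 12.588380

12.5884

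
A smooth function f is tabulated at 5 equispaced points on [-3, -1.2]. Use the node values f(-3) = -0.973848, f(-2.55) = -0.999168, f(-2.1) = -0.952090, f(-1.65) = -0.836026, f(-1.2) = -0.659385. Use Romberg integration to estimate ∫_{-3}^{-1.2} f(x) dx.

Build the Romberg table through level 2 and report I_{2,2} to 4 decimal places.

-1.6317

I_{0,0} (trapezoid, 1 panel, h=1.8000): -1.469910
I_{1,0} (trapezoid, 2 panels, h=0.9000): -1.591836
I_{2,0} (trapezoid, 4 panels, h=0.4500): -1.621755
I_{1,1} = -1.591836 + (-1.591836 − (-1.469910))/3 = -1.632478
I_{2,1} = -1.621755 + (-1.621755 − (-1.591836))/3 = -1.631728
I_{2,2} = -1.631728 + (-1.631728 − (-1.632478))/15 = -1.631678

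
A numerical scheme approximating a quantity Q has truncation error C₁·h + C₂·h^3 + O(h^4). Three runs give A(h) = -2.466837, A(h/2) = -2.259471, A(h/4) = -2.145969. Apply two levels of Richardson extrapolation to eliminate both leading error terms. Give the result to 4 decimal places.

First eliminate the h term (factor 2^1 = 2):
  B₁ = (2·(-2.259471) − (-2.466837))/1 = -2.052105
  B₂ = (2·(-2.145969) − (-2.259471))/1 = -2.032467
Then eliminate the h^3 term (factor 2^3 = 8):
  (8·(-2.032467) − (-2.052105))/7 = -2.029662

-2.0297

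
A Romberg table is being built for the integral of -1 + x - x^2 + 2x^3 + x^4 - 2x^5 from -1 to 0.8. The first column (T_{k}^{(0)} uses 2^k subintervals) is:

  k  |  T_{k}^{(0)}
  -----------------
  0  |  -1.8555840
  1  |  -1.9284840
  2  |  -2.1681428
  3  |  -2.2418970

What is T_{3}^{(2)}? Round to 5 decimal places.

-2.26771

Richardson extrapolation on the trapezoidal column (denominator 4−1=3):
T_{2}^{(1)} = -2.1681428 + (-2.1681428 − (-1.9284840))/3 = -2.2480291
T_{3}^{(1)} = (4·(-2.2418970) − (-2.1681428)) / 3 = -2.2664817
T_{3}^{(2)} = (16·(-2.2664817) − (-2.2480291)) / 15 = -2.2677119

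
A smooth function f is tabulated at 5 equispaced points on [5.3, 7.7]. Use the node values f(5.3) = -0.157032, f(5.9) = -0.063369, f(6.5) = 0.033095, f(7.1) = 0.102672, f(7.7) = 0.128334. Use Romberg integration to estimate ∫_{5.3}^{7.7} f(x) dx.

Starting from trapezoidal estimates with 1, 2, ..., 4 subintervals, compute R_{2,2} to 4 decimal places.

0.0388

R_{0,0} (trapezoid, 1 panel, h=2.4000): -0.034438
R_{1,0} (trapezoid, 2 panels, h=1.2000): 0.022495
R_{2,0} (trapezoid, 4 panels, h=0.6000): 0.034829
R_{1,1} = 0.022495 + (0.022495 − (-0.034438))/3 = 0.041473
R_{2,1} = 0.034829 + (0.034829 − 0.022495)/3 = 0.038940
R_{2,2} = 0.038940 + (0.038940 − 0.041473)/15 = 0.038771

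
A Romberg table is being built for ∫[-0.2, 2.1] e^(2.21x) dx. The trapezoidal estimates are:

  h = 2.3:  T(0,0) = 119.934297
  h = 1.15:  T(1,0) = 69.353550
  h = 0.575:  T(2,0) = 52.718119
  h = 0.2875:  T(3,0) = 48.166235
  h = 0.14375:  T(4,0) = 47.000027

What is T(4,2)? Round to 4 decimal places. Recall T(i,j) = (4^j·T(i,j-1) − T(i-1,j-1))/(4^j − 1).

Richardson extrapolation on the trapezoidal column (denominator 4−1=3):
T(3,1) = 48.166235 + (48.166235 − 52.718119)/3 = 46.648940
T(4,1) = (4·47.000027 − 48.166235) / 3 = 46.611291
T(4,2) = (16·46.611291 − 46.648940) / 15 = 46.608781
(Column j=1 coincides with Simpson's rule on the same nodes.)

46.6088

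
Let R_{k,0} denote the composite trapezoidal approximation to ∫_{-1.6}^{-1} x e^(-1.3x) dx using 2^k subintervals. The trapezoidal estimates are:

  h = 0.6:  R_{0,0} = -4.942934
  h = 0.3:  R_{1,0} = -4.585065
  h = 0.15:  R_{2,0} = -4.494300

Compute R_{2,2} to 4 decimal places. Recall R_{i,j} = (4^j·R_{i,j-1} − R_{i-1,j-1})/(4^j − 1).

-4.4639

R_{1,1} = -4.585065 + (-4.585065 − (-4.942934))/3 = -4.465775
R_{2,1} = (4·(-4.494300) − (-4.585065)) / 3 = -4.464045
R_{2,2} = (16·(-4.464045) − (-4.465775)) / 15 = -4.463930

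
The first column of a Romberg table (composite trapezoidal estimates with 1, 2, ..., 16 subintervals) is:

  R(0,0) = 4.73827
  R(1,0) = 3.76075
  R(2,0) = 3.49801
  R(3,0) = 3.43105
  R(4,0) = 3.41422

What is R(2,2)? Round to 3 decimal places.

3.409

Richardson extrapolation on the trapezoidal column (denominator 4−1=3):
R(1,1) = (4·3.76075 − 4.73827) / 3 = 3.43491
R(2,1) = 3.49801 + (3.49801 − 3.76075)/3 = 3.41043
R(2,2) = 3.41043 + (3.41043 − 3.43491)/15 = 3.40880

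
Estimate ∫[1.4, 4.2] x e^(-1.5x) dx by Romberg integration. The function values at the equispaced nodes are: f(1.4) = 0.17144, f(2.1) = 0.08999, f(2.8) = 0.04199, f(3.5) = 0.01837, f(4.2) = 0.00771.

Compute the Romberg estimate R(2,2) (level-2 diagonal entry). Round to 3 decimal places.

R(0,0) (trapezoid, 1 panel, h=2.8000): 0.25081
R(1,0) (trapezoid, 2 panels, h=1.4000): 0.18419
R(2,0) (trapezoid, 4 panels, h=0.7000): 0.16795
R(1,1) = 0.18419 + (0.18419 − 0.25081)/3 = 0.16198
R(2,1) = 0.16795 + (0.16795 − 0.18419)/3 = 0.16254
R(2,2) = 0.16254 + (0.16254 − 0.16198)/15 = 0.16258

0.163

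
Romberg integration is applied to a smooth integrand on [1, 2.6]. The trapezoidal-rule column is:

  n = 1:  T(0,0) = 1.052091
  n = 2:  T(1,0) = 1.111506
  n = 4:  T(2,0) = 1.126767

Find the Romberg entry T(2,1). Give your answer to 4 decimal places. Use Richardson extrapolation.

Richardson extrapolation on the trapezoidal column (denominator 4−1=3):
T(2,1) = (4·1.126767 − 1.111506) / 3 = 1.131854

1.1319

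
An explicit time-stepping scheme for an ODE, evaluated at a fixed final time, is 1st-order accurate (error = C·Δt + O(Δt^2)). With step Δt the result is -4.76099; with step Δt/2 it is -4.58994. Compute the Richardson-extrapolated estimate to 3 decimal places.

The leading error scales as Δt; refining by a factor of 2 reduces it by 2^1 = 2.
Extrapolated value = (2·A(Δt/2) − A(Δt)) / (2 − 1)
= (2·(-4.58994) − (-4.76099)) / 1
= -4.41889 / 1 = -4.41889

-4.419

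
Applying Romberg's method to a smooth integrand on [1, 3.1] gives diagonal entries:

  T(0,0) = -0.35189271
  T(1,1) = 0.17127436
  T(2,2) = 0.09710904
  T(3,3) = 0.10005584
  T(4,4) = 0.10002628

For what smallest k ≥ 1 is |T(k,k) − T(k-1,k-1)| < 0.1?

k = 2

|T(1,1) − T(0,0)| = 0.52316707 ≥ 0.1
|T(2,2) − T(1,1)| = 0.07416532 < 0.1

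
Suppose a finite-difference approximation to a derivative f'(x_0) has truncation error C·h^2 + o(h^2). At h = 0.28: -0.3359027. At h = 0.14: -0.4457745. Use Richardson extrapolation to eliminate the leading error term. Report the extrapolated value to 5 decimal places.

The leading error scales as h^2; refining by a factor of 2 reduces it by 2^2 = 4.
Extrapolated value = (4·A(h/2) − A(h)) / (4 − 1)
= (4·(-0.4457745) − (-0.3359027)) / 3
= -1.4471953 / 3 = -0.4823984

-0.48240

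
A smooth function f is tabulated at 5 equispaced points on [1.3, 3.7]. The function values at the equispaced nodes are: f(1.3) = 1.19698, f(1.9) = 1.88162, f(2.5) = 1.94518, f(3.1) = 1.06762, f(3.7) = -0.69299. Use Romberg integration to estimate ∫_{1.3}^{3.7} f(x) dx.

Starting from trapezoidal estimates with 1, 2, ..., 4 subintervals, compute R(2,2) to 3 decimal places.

R(0,0) (trapezoid, 1 panel, h=2.4000): 0.60479
R(1,0) (trapezoid, 2 panels, h=1.2000): 2.63661
R(2,0) (trapezoid, 4 panels, h=0.6000): 3.08785
R(1,1) = 2.63661 + (2.63661 − 0.60479)/3 = 3.31388
R(2,1) = 3.08785 + (3.08785 − 2.63661)/3 = 3.23826
R(2,2) = 3.23826 + (3.23826 − 3.31388)/15 = 3.23322

3.233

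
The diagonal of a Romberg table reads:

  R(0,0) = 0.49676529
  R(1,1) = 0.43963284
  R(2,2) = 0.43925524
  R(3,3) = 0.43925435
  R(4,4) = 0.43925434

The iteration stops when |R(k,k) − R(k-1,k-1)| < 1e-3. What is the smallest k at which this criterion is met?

|R(1,1) − R(0,0)| = 0.05713245 ≥ 1e-3
|R(2,2) − R(1,1)| = 0.00037760 < 1e-3

k = 2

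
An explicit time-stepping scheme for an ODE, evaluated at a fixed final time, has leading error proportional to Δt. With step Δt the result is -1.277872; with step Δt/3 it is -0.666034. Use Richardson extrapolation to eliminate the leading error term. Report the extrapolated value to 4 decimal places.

-0.3601

The leading error scales as Δt; refining by a factor of 3 reduces it by 3^1 = 3.
Extrapolated value = (3·A(Δt/3) − A(Δt)) / (3 − 1)
= (3·(-0.666034) − (-1.277872)) / 2
= -0.720230 / 2 = -0.360115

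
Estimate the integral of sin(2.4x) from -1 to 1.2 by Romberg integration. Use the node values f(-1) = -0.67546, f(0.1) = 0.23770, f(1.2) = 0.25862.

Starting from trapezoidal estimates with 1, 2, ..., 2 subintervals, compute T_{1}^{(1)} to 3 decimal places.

T_{0}^{(0)} (trapezoid, 1 panel, h=2.2000): -0.45852
T_{1}^{(0)} (trapezoid, 2 panels, h=1.1000): 0.03221
T_{1}^{(1)} = 0.03221 + (0.03221 − (-0.45852))/3 = 0.19579

0.196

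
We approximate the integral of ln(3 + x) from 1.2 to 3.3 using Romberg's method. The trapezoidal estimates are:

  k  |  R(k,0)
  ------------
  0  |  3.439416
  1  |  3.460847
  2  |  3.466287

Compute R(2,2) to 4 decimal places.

Richardson extrapolation on the trapezoidal column (denominator 4−1=3):
R(1,1) = 3.460847 + (3.460847 − 3.439416)/3 = 3.467991
R(2,1) = (4·3.466287 − 3.460847) / 3 = 3.468100
R(2,2) = (16·3.468100 − 3.467991) / 15 = 3.468107

3.4681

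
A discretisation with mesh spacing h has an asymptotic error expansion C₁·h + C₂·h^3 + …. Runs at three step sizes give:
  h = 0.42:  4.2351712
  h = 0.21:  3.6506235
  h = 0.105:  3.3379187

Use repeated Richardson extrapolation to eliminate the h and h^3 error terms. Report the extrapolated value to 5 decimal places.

3.01938

First eliminate the h term (factor 2^1 = 2):
  B₁ = (2·3.6506235 − 4.2351712)/1 = 3.0660758
  B₂ = (2·3.3379187 − 3.6506235)/1 = 3.0252139
Then eliminate the h^3 term (factor 2^3 = 8):
  (8·3.0252139 − 3.0660758)/7 = 3.0193765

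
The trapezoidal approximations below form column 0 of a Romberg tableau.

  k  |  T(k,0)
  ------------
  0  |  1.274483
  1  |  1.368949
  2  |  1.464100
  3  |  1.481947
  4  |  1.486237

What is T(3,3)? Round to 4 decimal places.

1.4871

T(1,1) = (4·1.368949 − 1.274483) / 3 = 1.400438
T(2,1) = (4·1.464100 − 1.368949) / 3 = 1.495817
T(3,1) = (4·1.481947 − 1.464100) / 3 = 1.487896
T(2,2) = 1.495817 + (1.495817 − 1.400438)/15 = 1.502176
T(3,2) = 1.487896 + (1.487896 − 1.495817)/15 = 1.487368
T(3,3) = 1.487368 + (1.487368 − 1.502176)/63 = 1.487133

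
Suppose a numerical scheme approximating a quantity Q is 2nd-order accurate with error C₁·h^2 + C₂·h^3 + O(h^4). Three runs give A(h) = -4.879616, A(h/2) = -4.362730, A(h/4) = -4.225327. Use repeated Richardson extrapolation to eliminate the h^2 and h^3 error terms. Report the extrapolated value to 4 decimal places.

First eliminate the h^2 term (factor 2^2 = 4):
  B₁ = (4·(-4.362730) − (-4.879616))/3 = -4.190435
  B₂ = (4·(-4.225327) − (-4.362730))/3 = -4.179526
Then eliminate the h^3 term (factor 2^3 = 8):
  (8·(-4.179526) − (-4.190435))/7 = -4.177968

-4.1780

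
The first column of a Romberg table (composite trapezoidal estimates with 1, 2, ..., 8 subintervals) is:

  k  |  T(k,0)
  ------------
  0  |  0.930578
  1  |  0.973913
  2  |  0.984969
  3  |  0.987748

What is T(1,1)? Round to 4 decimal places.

0.9884

Richardson extrapolation on the trapezoidal column (denominator 4−1=3):
T(1,1) = 0.973913 + (0.973913 − 0.930578)/3 = 0.988358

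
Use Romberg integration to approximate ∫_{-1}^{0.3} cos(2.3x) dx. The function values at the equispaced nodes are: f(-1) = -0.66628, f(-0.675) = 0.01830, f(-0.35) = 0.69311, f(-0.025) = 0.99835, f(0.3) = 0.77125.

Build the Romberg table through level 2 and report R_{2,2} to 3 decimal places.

R_{0,0} (trapezoid, 1 panel, h=1.3000): 0.06823
R_{1,0} (trapezoid, 2 panels, h=0.6500): 0.48464
R_{2,0} (trapezoid, 4 panels, h=0.3250): 0.57273
R_{1,1} = 0.48464 + (0.48464 − 0.06823)/3 = 0.62344
R_{2,1} = 0.57273 + (0.57273 − 0.48464)/3 = 0.60209
R_{2,2} = 0.60209 + (0.60209 − 0.62344)/15 = 0.60067

0.601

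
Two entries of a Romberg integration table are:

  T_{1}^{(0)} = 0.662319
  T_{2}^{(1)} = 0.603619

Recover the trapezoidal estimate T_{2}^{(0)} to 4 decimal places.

0.6183

From T_{2}^{(1)} = (4·T_{2}^{(0)} − T_{1}^{(0)})/3, solve for T_{2}^{(0)}:
4·T_{2}^{(0)} = 3·0.603619 + 0.662319 = 2.473176
T_{2}^{(0)} = 0.618294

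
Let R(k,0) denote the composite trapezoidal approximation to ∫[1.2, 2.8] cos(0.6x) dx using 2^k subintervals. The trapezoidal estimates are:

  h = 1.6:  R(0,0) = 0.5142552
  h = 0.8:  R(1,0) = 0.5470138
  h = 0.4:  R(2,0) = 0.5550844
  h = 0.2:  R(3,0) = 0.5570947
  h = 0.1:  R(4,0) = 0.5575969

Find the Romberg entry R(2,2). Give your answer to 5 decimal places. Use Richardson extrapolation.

0.55776

R(1,1) = (4·0.5470138 − 0.5142552) / 3 = 0.5579333
R(2,1) = (4·0.5550844 − 0.5470138) / 3 = 0.5577746
R(2,2) = (16·0.5577746 − 0.5579333) / 15 = 0.5577640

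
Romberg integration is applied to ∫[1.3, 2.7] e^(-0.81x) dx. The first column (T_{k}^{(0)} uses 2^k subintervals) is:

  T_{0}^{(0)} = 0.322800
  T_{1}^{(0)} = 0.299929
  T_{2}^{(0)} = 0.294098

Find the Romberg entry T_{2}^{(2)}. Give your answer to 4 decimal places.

0.2921

Richardson extrapolation on the trapezoidal column (denominator 4−1=3):
T_{1}^{(1)} = (4·0.299929 − 0.322800) / 3 = 0.292305
T_{2}^{(1)} = (4·0.294098 − 0.299929) / 3 = 0.292154
T_{2}^{(2)} = (16·0.292154 − 0.292305) / 15 = 0.292144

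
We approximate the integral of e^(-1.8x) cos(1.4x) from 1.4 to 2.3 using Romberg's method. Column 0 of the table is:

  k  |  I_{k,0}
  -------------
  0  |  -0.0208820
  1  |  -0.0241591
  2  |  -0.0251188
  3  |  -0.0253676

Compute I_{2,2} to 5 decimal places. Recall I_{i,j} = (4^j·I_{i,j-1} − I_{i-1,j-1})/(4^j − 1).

-0.02545

I_{1,1} = -0.0241591 + (-0.0241591 − (-0.0208820))/3 = -0.0252515
I_{2,1} = -0.0251188 + (-0.0251188 − (-0.0241591))/3 = -0.0254387
I_{2,2} = -0.0254387 + (-0.0254387 − (-0.0252515))/15 = -0.0254512
(Column j=1 coincides with Simpson's rule on the same nodes.)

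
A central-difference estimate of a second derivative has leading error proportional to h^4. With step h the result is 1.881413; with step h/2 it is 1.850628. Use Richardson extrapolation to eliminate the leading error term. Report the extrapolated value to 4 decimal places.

1.8486

The leading error scales as h^4; refining by a factor of 2 reduces it by 2^4 = 16.
Extrapolated value = (16·A(h/2) − A(h)) / (16 − 1)
= (16·1.850628 − 1.881413) / 15
= 27.728635 / 15 = 1.848576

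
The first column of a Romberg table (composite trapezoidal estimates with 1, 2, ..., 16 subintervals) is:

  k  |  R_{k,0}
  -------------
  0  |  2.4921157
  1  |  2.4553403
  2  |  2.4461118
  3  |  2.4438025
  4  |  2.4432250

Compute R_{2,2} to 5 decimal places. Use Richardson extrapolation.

2.44303

R_{1,1} = (4·2.4553403 − 2.4921157) / 3 = 2.4430818
R_{2,1} = 2.4461118 + (2.4461118 − 2.4553403)/3 = 2.4430356
R_{2,2} = 2.4430356 + (2.4430356 − 2.4430818)/15 = 2.4430325
(Column j=1 coincides with Simpson's rule on the same nodes.)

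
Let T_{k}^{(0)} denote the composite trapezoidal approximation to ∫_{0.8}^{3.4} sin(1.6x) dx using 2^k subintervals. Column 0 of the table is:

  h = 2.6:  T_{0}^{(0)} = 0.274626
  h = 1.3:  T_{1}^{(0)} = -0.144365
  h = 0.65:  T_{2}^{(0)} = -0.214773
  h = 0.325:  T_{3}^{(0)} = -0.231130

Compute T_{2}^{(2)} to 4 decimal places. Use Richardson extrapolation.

T_{1}^{(1)} = (4·(-0.144365) − 0.274626) / 3 = -0.284029
T_{2}^{(1)} = (4·(-0.214773) − (-0.144365)) / 3 = -0.238242
T_{2}^{(2)} = (16·(-0.238242) − (-0.284029)) / 15 = -0.235190
(Column j=1 coincides with Simpson's rule on the same nodes.)

-0.2352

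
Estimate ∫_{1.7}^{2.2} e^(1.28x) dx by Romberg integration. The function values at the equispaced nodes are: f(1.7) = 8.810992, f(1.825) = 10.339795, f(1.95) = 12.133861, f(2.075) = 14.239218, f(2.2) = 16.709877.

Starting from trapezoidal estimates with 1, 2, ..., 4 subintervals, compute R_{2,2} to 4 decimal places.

6.1710

R_{0,0} (trapezoid, 1 panel, h=0.5000): 6.380217
R_{1,0} (trapezoid, 2 panels, h=0.2500): 6.223574
R_{2,0} (trapezoid, 4 panels, h=0.1250): 6.184164
R_{1,1} = 6.223574 + (6.223574 − 6.380217)/3 = 6.171360
R_{2,1} = 6.184164 + (6.184164 − 6.223574)/3 = 6.171027
R_{2,2} = 6.171027 + (6.171027 − 6.171360)/15 = 6.171005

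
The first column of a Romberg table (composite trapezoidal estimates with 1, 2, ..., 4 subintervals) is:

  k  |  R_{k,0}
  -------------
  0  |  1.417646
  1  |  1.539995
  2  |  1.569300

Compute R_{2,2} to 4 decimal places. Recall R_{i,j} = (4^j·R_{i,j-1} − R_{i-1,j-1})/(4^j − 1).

Richardson extrapolation on the trapezoidal column (denominator 4−1=3):
R_{1,1} = (4·1.539995 − 1.417646) / 3 = 1.580778
R_{2,1} = 1.569300 + (1.569300 − 1.539995)/3 = 1.579068
R_{2,2} = 1.579068 + (1.579068 − 1.580778)/15 = 1.578954

1.5790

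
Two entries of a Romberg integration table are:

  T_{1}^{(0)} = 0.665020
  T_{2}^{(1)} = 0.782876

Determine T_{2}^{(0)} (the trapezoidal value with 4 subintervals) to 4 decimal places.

0.7534

From T_{2}^{(1)} = (4·T_{2}^{(0)} − T_{1}^{(0)})/3, solve for T_{2}^{(0)}:
4·T_{2}^{(0)} = 3·0.782876 + 0.665020 = 3.013648
T_{2}^{(0)} = 0.753412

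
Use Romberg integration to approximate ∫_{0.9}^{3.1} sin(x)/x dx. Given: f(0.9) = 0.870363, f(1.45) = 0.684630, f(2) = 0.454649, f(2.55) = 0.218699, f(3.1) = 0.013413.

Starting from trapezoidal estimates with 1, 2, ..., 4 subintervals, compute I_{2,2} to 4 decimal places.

0.9912

I_{0,0} (trapezoid, 1 panel, h=2.2000): 0.972154
I_{1,0} (trapezoid, 2 panels, h=1.1000): 0.986191
I_{2,0} (trapezoid, 4 panels, h=0.5500): 0.989926
I_{1,1} = 0.986191 + (0.986191 − 0.972154)/3 = 0.990870
I_{2,1} = 0.989926 + (0.989926 − 0.986191)/3 = 0.991171
I_{2,2} = 0.991171 + (0.991171 − 0.990870)/15 = 0.991191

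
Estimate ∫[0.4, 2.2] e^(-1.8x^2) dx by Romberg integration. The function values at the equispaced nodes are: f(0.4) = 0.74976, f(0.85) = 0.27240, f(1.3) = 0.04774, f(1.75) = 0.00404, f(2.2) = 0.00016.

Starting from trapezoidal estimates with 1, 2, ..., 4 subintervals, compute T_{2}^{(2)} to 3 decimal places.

0.293

T_{0}^{(0)} (trapezoid, 1 panel, h=1.8000): 0.67493
T_{1}^{(0)} (trapezoid, 2 panels, h=0.9000): 0.38043
T_{2}^{(0)} (trapezoid, 4 panels, h=0.4500): 0.31461
T_{1}^{(1)} = 0.38043 + (0.38043 − 0.67493)/3 = 0.28226
T_{2}^{(1)} = 0.31461 + (0.31461 − 0.38043)/3 = 0.29267
T_{2}^{(2)} = 0.29267 + (0.29267 − 0.28226)/15 = 0.29336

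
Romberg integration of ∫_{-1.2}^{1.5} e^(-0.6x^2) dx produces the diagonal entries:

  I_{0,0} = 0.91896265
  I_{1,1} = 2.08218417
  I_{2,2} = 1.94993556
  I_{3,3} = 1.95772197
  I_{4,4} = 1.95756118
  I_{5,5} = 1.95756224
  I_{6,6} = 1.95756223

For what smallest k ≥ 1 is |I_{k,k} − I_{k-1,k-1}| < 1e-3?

|I_{1,1} − I_{0,0}| = 1.16322152 ≥ 1e-3
|I_{2,2} − I_{1,1}| = 0.13224861 ≥ 1e-3
|I_{3,3} − I_{2,2}| = 0.00778641 ≥ 1e-3
|I_{4,4} − I_{3,3}| = 0.00016079 < 1e-3

k = 4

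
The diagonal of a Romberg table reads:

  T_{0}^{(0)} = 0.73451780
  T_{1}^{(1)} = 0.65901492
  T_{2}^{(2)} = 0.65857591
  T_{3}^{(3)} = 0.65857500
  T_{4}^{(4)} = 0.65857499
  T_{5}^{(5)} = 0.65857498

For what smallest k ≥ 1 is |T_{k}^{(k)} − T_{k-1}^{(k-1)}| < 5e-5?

k = 3

|T_{1}^{(1)} − T_{0}^{(0)}| = 0.07550288 ≥ 5e-5
|T_{2}^{(2)} − T_{1}^{(1)}| = 0.00043901 ≥ 5e-5
|T_{3}^{(3)} − T_{2}^{(2)}| = 0.00000091 < 5e-5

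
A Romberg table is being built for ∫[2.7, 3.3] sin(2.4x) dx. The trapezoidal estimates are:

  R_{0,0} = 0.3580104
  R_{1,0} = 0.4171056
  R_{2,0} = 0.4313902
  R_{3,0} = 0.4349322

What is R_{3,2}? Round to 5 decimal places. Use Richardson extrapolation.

Richardson extrapolation on the trapezoidal column (denominator 4−1=3):
R_{2,1} = (4·0.4313902 − 0.4171056) / 3 = 0.4361517
R_{3,1} = (4·0.4349322 − 0.4313902) / 3 = 0.4361129
R_{3,2} = (16·0.4361129 − 0.4361517) / 15 = 0.4361103

0.43611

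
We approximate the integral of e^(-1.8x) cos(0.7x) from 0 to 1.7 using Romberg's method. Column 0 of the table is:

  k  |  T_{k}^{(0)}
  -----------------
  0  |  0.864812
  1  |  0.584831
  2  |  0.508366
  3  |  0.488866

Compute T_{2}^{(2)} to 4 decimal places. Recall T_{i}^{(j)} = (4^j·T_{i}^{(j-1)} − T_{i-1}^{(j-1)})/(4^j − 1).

0.4823

Richardson extrapolation on the trapezoidal column (denominator 4−1=3):
T_{1}^{(1)} = 0.584831 + (0.584831 − 0.864812)/3 = 0.491504
T_{2}^{(1)} = 0.508366 + (0.508366 − 0.584831)/3 = 0.482878
T_{2}^{(2)} = 0.482878 + (0.482878 − 0.491504)/15 = 0.482303
(Column j=1 coincides with Simpson's rule on the same nodes.)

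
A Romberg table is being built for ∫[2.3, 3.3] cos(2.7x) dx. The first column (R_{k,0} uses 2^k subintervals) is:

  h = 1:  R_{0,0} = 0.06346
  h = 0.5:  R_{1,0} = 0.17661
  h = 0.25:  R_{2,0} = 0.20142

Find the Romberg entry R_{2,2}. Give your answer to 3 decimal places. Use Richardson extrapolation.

R_{1,1} = 0.17661 + (0.17661 − 0.06346)/3 = 0.21433
R_{2,1} = (4·0.20142 − 0.17661) / 3 = 0.20969
R_{2,2} = 0.20969 + (0.20969 − 0.21433)/15 = 0.20938

0.209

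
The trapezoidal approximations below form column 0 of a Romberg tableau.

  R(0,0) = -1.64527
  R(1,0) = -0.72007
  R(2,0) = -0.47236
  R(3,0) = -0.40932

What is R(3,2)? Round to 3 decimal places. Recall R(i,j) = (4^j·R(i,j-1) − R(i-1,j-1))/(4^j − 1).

-0.388

Richardson extrapolation on the trapezoidal column (denominator 4−1=3):
R(2,1) = -0.47236 + (-0.47236 − (-0.72007))/3 = -0.38979
R(3,1) = -0.40932 + (-0.40932 − (-0.47236))/3 = -0.38831
R(3,2) = (16·(-0.38831) − (-0.38979)) / 15 = -0.38821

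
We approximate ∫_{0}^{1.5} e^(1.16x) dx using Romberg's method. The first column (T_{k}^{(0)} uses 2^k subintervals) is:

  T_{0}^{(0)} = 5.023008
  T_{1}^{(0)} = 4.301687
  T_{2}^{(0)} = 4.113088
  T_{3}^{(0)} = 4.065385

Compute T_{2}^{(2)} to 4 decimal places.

Richardson extrapolation on the trapezoidal column (denominator 4−1=3):
T_{1}^{(1)} = (4·4.301687 − 5.023008) / 3 = 4.061247
T_{2}^{(1)} = (4·4.113088 − 4.301687) / 3 = 4.050222
T_{2}^{(2)} = 4.050222 + (4.050222 − 4.061247)/15 = 4.049487

4.0495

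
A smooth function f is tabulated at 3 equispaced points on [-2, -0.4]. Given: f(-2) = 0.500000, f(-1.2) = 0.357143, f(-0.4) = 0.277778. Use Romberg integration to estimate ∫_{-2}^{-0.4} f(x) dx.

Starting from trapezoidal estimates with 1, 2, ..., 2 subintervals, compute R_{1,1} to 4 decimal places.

0.5884

R_{0,0} (trapezoid, 1 panel, h=1.6000): 0.622222
R_{1,0} (trapezoid, 2 panels, h=0.8000): 0.596826
R_{1,1} = 0.596826 + (0.596826 − 0.622222)/3 = 0.588361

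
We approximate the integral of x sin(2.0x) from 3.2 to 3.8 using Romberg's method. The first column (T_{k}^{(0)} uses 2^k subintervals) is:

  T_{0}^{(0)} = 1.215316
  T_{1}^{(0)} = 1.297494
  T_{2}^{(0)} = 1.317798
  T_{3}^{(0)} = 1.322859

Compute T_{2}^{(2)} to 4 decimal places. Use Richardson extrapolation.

Richardson extrapolation on the trapezoidal column (denominator 4−1=3):
T_{1}^{(1)} = (4·1.297494 − 1.215316) / 3 = 1.324887
T_{2}^{(1)} = 1.317798 + (1.317798 − 1.297494)/3 = 1.324566
T_{2}^{(2)} = 1.324566 + (1.324566 − 1.324887)/15 = 1.324545
(Column j=1 coincides with Simpson's rule on the same nodes.)

1.3245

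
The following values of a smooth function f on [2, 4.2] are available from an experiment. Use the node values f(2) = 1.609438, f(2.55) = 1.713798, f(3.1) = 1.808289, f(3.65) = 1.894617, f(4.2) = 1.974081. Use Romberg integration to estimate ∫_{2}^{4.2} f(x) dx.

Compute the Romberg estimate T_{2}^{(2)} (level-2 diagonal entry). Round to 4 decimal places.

3.9662

T_{0}^{(0)} (trapezoid, 1 panel, h=2.2000): 3.941871
T_{1}^{(0)} (trapezoid, 2 panels, h=1.1000): 3.960053
T_{2}^{(0)} (trapezoid, 4 panels, h=0.5500): 3.964655
T_{1}^{(1)} = 3.960053 + (3.960053 − 3.941871)/3 = 3.966114
T_{2}^{(1)} = 3.964655 + (3.964655 − 3.960053)/3 = 3.966189
T_{2}^{(2)} = 3.966189 + (3.966189 − 3.966114)/15 = 3.966194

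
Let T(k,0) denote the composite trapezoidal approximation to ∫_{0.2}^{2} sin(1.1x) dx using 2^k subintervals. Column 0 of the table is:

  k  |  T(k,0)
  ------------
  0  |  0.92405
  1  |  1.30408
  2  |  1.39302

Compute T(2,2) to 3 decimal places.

Richardson extrapolation on the trapezoidal column (denominator 4−1=3):
T(1,1) = 1.30408 + (1.30408 − 0.92405)/3 = 1.43076
T(2,1) = 1.39302 + (1.39302 − 1.30408)/3 = 1.42267
T(2,2) = (16·1.42267 − 1.43076) / 15 = 1.42213
(Column j=1 coincides with Simpson's rule on the same nodes.)

1.422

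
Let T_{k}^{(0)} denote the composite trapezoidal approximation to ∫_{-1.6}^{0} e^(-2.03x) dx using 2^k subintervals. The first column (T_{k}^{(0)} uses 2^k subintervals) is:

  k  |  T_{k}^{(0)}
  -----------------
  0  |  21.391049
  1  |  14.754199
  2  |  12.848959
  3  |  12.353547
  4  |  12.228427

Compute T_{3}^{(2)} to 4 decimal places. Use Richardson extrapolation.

12.1867

T_{2}^{(1)} = (4·12.848959 − 14.754199) / 3 = 12.213879
T_{3}^{(1)} = 12.353547 + (12.353547 − 12.848959)/3 = 12.188410
T_{3}^{(2)} = (16·12.188410 − 12.213879) / 15 = 12.186712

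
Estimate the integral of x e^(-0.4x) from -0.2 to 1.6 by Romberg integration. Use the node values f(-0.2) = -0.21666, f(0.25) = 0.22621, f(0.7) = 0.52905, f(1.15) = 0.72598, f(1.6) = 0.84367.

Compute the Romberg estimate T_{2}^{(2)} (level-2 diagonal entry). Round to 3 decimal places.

0.824

T_{0}^{(0)} (trapezoid, 1 panel, h=1.8000): 0.56431
T_{1}^{(0)} (trapezoid, 2 panels, h=0.9000): 0.75830
T_{2}^{(0)} (trapezoid, 4 panels, h=0.4500): 0.80764
T_{1}^{(1)} = 0.75830 + (0.75830 − 0.56431)/3 = 0.82296
T_{2}^{(1)} = 0.80764 + (0.80764 − 0.75830)/3 = 0.82409
T_{2}^{(2)} = 0.82409 + (0.82409 − 0.82296)/15 = 0.82417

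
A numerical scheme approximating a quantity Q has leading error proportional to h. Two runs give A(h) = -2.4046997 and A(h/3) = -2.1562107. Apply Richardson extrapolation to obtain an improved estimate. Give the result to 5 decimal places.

-2.03197

Extrapolated value = (3·A(h/3) − A(h)) / (3 − 1)
= (3·(-2.1562107) − (-2.4046997)) / 2
= -4.0639324 / 2 = -2.0319662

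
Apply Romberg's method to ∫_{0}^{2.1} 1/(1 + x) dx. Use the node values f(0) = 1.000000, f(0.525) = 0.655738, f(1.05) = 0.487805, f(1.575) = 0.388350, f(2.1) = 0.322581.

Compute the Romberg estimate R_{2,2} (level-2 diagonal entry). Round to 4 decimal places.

R_{0,0} (trapezoid, 1 panel, h=2.1000): 1.388710
R_{1,0} (trapezoid, 2 panels, h=1.0500): 1.206550
R_{2,0} (trapezoid, 4 panels, h=0.5250): 1.151421
R_{1,1} = 1.206550 + (1.206550 − 1.388710)/3 = 1.145830
R_{2,1} = 1.151421 + (1.151421 − 1.206550)/3 = 1.133045
R_{2,2} = 1.133045 + (1.133045 − 1.145830)/15 = 1.132193

1.1322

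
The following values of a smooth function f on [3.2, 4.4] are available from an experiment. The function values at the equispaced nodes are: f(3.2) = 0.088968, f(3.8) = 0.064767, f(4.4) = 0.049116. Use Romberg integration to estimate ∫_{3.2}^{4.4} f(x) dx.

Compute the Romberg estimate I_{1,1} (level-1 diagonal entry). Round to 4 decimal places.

I_{0,0} (trapezoid, 1 panel, h=1.2000): 0.082850
I_{1,0} (trapezoid, 2 panels, h=0.6000): 0.080285
I_{1,1} = 0.080285 + (0.080285 − 0.082850)/3 = 0.079430

0.0794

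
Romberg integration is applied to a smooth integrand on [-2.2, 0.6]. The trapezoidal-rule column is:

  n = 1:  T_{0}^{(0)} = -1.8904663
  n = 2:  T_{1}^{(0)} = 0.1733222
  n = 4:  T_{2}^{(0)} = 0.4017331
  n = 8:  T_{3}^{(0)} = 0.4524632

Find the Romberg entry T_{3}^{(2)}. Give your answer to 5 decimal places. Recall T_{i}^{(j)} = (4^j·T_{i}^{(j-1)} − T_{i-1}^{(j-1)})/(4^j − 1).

0.46881

Richardson extrapolation on the trapezoidal column (denominator 4−1=3):
T_{2}^{(1)} = 0.4017331 + (0.4017331 − 0.1733222)/3 = 0.4778701
T_{3}^{(1)} = 0.4524632 + (0.4524632 − 0.4017331)/3 = 0.4693732
T_{3}^{(2)} = (16·0.4693732 − 0.4778701) / 15 = 0.4688067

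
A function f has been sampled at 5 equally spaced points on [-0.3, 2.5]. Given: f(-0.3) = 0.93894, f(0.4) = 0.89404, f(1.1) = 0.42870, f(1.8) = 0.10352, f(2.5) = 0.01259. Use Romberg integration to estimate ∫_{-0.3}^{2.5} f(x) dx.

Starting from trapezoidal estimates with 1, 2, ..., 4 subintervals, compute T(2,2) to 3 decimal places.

1.360

T(0,0) (trapezoid, 1 panel, h=2.8000): 1.33214
T(1,0) (trapezoid, 2 panels, h=1.4000): 1.26625
T(2,0) (trapezoid, 4 panels, h=0.7000): 1.33142
T(1,1) = 1.26625 + (1.26625 − 1.33214)/3 = 1.24429
T(2,1) = 1.33142 + (1.33142 − 1.26625)/3 = 1.35314
T(2,2) = 1.35314 + (1.35314 − 1.24429)/15 = 1.36040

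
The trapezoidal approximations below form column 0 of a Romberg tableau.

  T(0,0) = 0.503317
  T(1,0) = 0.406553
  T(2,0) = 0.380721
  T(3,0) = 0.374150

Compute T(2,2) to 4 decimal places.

0.3720

T(1,1) = 0.406553 + (0.406553 − 0.503317)/3 = 0.374298
T(2,1) = (4·0.380721 − 0.406553) / 3 = 0.372110
T(2,2) = 0.372110 + (0.372110 − 0.374298)/15 = 0.371964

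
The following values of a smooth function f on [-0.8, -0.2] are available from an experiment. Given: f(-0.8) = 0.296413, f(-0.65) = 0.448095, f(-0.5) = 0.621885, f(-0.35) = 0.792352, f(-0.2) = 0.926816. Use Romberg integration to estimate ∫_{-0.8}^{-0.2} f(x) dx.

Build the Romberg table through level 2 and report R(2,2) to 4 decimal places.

R(0,0) (trapezoid, 1 panel, h=0.6000): 0.366969
R(1,0) (trapezoid, 2 panels, h=0.3000): 0.370050
R(2,0) (trapezoid, 4 panels, h=0.1500): 0.371092
R(1,1) = 0.370050 + (0.370050 − 0.366969)/3 = 0.371077
R(2,1) = 0.371092 + (0.371092 − 0.370050)/3 = 0.371439
R(2,2) = 0.371439 + (0.371439 − 0.371077)/15 = 0.371463

0.3715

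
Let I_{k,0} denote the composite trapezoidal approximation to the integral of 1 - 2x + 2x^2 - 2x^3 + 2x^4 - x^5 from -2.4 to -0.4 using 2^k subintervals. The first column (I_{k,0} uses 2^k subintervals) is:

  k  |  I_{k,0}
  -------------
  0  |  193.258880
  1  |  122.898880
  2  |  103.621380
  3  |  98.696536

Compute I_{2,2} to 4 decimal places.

97.0455

Richardson extrapolation on the trapezoidal column (denominator 4−1=3):
I_{1,1} = (4·122.898880 − 193.258880) / 3 = 99.445547
I_{2,1} = 103.621380 + (103.621380 − 122.898880)/3 = 97.195547
I_{2,2} = (16·97.195547 − 99.445547) / 15 = 97.045547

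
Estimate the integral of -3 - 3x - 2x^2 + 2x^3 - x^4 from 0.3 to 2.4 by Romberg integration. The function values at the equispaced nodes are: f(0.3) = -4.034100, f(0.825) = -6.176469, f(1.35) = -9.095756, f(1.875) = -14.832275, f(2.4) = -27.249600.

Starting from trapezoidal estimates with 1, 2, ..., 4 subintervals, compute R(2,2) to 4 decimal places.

-23.3430

R(0,0) (trapezoid, 1 panel, h=2.1000): -32.847885
R(1,0) (trapezoid, 2 panels, h=1.0500): -25.974486
R(2,0) (trapezoid, 4 panels, h=0.5250): -24.016834
R(1,1) = -25.974486 + (-25.974486 − (-32.847885))/3 = -23.683353
R(2,1) = -24.016834 + (-24.016834 − (-25.974486))/3 = -23.364283
R(2,2) = -23.364283 + (-23.364283 − (-23.683353))/15 = -23.343012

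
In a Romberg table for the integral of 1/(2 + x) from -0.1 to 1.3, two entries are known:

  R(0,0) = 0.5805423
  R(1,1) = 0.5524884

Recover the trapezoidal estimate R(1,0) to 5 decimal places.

0.55950

From R(1,1) = (4·R(1,0) − R(0,0))/3, solve for R(1,0):
4·R(1,0) = 3·0.5524884 + 0.5805423 = 2.2380075
R(1,0) = 0.5595019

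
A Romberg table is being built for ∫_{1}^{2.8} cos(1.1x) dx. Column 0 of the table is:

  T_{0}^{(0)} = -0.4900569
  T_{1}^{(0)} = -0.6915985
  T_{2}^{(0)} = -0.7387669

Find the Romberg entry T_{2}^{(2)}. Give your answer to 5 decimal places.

-0.75420

T_{1}^{(1)} = -0.6915985 + (-0.6915985 − (-0.4900569))/3 = -0.7587790
T_{2}^{(1)} = (4·(-0.7387669) − (-0.6915985)) / 3 = -0.7544897
T_{2}^{(2)} = (16·(-0.7544897) − (-0.7587790)) / 15 = -0.7542037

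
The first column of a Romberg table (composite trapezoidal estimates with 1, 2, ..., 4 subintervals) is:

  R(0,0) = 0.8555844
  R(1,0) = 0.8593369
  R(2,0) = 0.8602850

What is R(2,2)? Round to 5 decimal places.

0.86060

Richardson extrapolation on the trapezoidal column (denominator 4−1=3):
R(1,1) = (4·0.8593369 − 0.8555844) / 3 = 0.8605877
R(2,1) = (4·0.8602850 − 0.8593369) / 3 = 0.8606010
R(2,2) = (16·0.8606010 − 0.8605877) / 15 = 0.8606019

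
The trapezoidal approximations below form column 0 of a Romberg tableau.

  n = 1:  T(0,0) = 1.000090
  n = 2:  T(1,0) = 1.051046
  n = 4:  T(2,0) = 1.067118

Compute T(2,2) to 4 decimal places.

1.0728

Richardson extrapolation on the trapezoidal column (denominator 4−1=3):
T(1,1) = (4·1.051046 − 1.000090) / 3 = 1.068031
T(2,1) = 1.067118 + (1.067118 − 1.051046)/3 = 1.072475
T(2,2) = (16·1.072475 − 1.068031) / 15 = 1.072771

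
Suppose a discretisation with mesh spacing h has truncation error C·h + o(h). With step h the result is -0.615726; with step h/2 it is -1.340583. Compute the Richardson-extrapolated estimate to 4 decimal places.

-2.0654

The leading error scales as h; refining by a factor of 2 reduces it by 2^1 = 2.
Extrapolated value = (2·A(h/2) − A(h)) / (2 − 1)
= (2·(-1.340583) − (-0.615726)) / 1
= -2.065440 / 1 = -2.065440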